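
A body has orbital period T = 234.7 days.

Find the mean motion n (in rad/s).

Convert to SI: T = 234.7 days = 2.02781e+07 s.
n = 2π / T.
n = 2π / 2.02781e+07 s ≈ 3.099e-07 rad/s.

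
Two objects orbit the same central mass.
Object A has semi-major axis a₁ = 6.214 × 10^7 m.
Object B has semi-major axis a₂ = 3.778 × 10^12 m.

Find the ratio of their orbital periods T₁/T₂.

From Kepler's third law, (T₁/T₂)² = (a₁/a₂)³, so T₁/T₂ = (a₁/a₂)^(3/2).
a₁/a₂ = 6.214e+07 / 3.778e+12 = 1.64479e-05.
T₁/T₂ = (1.64479e-05)^(3/2) ≈ 6.671e-08.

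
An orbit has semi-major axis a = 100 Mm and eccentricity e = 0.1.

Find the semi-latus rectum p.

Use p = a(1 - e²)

Convert to SI: a = 100 Mm = 1e+08 m.
p = a (1 − e²).
p = 1e+08 · (1 − (0.1)²) = 1e+08 · 0.99 ≈ 9.9e+07 m = 99 Mm.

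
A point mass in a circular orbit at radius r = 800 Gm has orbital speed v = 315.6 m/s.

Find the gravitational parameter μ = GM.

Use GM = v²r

Convert to SI: r = 800 Gm = 8e+11 m.
For a circular orbit v² = GM/r, so GM = v² · r.
GM = (315.6)² · 8e+11 m³/s² ≈ 7.968e+16 m³/s² = 7.968 × 10^16 m³/s².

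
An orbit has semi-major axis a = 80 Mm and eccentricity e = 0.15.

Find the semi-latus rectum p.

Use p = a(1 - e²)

Convert to SI: a = 80 Mm = 8e+07 m.
p = a (1 − e²).
p = 8e+07 · (1 − (0.15)²) = 8e+07 · 0.9775 ≈ 7.82e+07 m = 78.2 Mm.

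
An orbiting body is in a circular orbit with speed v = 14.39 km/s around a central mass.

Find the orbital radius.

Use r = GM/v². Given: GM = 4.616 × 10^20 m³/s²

Convert to SI: v = 14.39 km/s = 14390 m/s.
For a circular orbit, v² = GM / r, so r = GM / v².
r = 4.616e+20 / (14390)² m ≈ 2.229e+12 m = 2.229 × 10^12 m.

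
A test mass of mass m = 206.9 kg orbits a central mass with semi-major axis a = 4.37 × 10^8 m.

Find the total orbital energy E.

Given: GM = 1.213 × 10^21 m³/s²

E = −GMm / (2a).
E = −1.213e+21 · 206.9 / (2 · 4.37e+08) J ≈ -2.872e+14 J = -287.2 TJ.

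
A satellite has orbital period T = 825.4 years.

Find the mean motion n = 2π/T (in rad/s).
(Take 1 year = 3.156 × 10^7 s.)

Convert to SI: T = 825.4 years = 2.60496e+10 s.
n = 2π / T.
n = 2π / 2.60496e+10 s ≈ 2.412e-10 rad/s.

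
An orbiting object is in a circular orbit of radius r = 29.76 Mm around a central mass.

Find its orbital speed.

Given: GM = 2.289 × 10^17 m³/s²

Convert to SI: r = 29.76 Mm = 2.976e+07 m.
For a circular orbit, gravity supplies the centripetal force, so v = √(GM / r).
v = √(2.289e+17 / 2.976e+07) m/s ≈ 8.77e+04 m/s = 87.7 km/s.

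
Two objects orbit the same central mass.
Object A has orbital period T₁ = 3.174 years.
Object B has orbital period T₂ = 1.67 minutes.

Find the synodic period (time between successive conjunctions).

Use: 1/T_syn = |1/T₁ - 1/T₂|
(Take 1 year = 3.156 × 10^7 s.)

Convert to SI: T₁ = 3.174 years = 1.00171e+08 s; T₂ = 1.67 minutes = 100.2 s.
T_syn = |T₁ · T₂ / (T₁ − T₂)|.
T_syn = |1.00171e+08 · 100.2 / (1.00171e+08 − 100.2)| s ≈ 100.2 s = 1.67 minutes.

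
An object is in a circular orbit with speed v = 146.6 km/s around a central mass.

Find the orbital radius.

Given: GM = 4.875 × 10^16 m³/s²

Convert to SI: v = 146.6 km/s = 146600 m/s.
For a circular orbit, v² = GM / r, so r = GM / v².
r = 4.875e+16 / (146600)² m ≈ 2.268e+06 m = 2.268 Mm.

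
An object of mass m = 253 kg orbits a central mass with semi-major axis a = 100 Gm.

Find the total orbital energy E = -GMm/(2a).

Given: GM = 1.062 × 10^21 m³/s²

Convert to SI: a = 100 Gm = 1e+11 m.
E = −GMm / (2a).
E = −1.062e+21 · 253 / (2 · 1e+11) J ≈ -1.343e+12 J = -1.343 TJ.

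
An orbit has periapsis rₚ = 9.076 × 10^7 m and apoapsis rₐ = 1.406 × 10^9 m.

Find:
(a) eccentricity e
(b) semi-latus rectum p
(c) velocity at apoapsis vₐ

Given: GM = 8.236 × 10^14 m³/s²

(a) e = (rₐ − rₚ)/(rₐ + rₚ) = (1.406e+09 − 9.076e+07)/(1.406e+09 + 9.076e+07) ≈ 0.8787
(b) From a = (rₚ + rₐ)/2 = 7.4838e+08 m and e = (rₐ − rₚ)/(rₐ + rₚ) = 0.878725, p = a(1 − e²) = 7.4838e+08 · (1 − (0.878725)²) ≈ 1.705e+08 m
(c) With a = (rₚ + rₐ)/2 = 7.4838e+08 m, vₐ = √(GM (2/rₐ − 1/a)) = √(8.236e+14 · (2/1.406e+09 − 1/7.4838e+08)) m/s ≈ 266.5 m/s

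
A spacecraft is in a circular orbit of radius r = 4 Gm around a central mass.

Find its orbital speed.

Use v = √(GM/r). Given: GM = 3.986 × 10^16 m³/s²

Convert to SI: r = 4 Gm = 4e+09 m.
For a circular orbit, gravity supplies the centripetal force, so v = √(GM / r).
v = √(3.986e+16 / 4e+09) m/s ≈ 3157 m/s = 3.157 km/s.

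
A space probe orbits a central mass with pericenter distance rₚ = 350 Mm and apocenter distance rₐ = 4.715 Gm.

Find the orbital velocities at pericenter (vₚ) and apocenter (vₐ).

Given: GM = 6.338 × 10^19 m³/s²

Convert to SI: rₚ = 350 Mm = 3.5e+08 m; rₐ = 4.715 Gm = 4.715e+09 m.
Use the vis-viva equation v² = GM(2/r − 1/a) with a = (rₚ + rₐ)/2 = (3.5e+08 + 4.715e+09)/2 = 2.5325e+09 m.
vₚ = √(GM · (2/rₚ − 1/a)) = √(6.338e+19 · (2/3.5e+08 − 1/2.5325e+09)) m/s ≈ 5.806e+05 m/s = 580.6 km/s.
vₐ = √(GM · (2/rₐ − 1/a)) = √(6.338e+19 · (2/4.715e+09 − 1/2.5325e+09)) m/s ≈ 4.31e+04 m/s = 43.1 km/s.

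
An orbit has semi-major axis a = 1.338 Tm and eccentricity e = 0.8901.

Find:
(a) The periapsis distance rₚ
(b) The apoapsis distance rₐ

Convert to SI: a = 1.338 Tm = 1.338e+12 m.
(a) rₚ = a(1 − e) = 1.338e+12 · (1 − 0.8901) = 1.338e+12 · 0.1099 ≈ 1.47e+11 m = 147 Gm.
(b) rₐ = a(1 + e) = 1.338e+12 · (1 + 0.8901) = 1.338e+12 · 1.8901 ≈ 2.529e+12 m = 2.529 Tm.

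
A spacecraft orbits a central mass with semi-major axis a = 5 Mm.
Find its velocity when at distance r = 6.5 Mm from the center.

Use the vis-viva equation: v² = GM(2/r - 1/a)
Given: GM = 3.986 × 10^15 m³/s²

Convert to SI: a = 5 Mm = 5e+06 m; r = 6.5 Mm = 6.5e+06 m.
Vis-viva: v = √(GM · (2/r − 1/a)).
2/r − 1/a = 2/6.5e+06 − 1/5e+06 = 1.07692e-07 m⁻¹.
v = √(3.986e+15 · 1.07692e-07) m/s ≈ 2.072e+04 m/s = 20.72 km/s.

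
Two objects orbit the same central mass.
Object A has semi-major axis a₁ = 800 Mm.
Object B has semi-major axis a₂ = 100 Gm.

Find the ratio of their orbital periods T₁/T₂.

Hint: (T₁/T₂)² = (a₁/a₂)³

Convert to SI: a₁ = 800 Mm = 8e+08 m; a₂ = 100 Gm = 1e+11 m.
From Kepler's third law, (T₁/T₂)² = (a₁/a₂)³, so T₁/T₂ = (a₁/a₂)^(3/2).
a₁/a₂ = 8e+08 / 1e+11 = 0.008.
T₁/T₂ = (0.008)^(3/2) ≈ 0.0007155.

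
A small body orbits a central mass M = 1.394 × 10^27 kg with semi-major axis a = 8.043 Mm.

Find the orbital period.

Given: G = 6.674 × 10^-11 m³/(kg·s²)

Convert to SI: a = 8.043 Mm = 8.043e+06 m.
GM = G · M = 6.674e-11 · 1.394e+27 = 9.30356e+16 m³/s².
Kepler's third law: T = 2π √(a³ / GM).
Substituting a = 8.043e+06 m and GM = 9.30356e+16 m³/s²:
T = 2π √((8.043e+06)³ / 9.30356e+16) s
T ≈ 469.9 s = 7.831 minutes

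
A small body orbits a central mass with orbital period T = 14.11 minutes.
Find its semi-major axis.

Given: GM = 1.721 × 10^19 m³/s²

Convert to SI: T = 14.11 minutes = 846.6 s.
Invert Kepler's third law: a = (GM · T² / (4π²))^(1/3).
Substituting T = 846.6 s and GM = 1.721e+19 m³/s²:
a = (1.721e+19 · (846.6)² / (4π²))^(1/3) m
a ≈ 6.786e+07 m = 67.86 Mm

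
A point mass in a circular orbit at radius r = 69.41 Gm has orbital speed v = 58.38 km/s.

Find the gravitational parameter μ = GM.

Convert to SI: r = 69.41 Gm = 6.941e+10 m; v = 58.38 km/s = 58380 m/s.
For a circular orbit v² = GM/r, so GM = v² · r.
GM = (58380)² · 6.941e+10 m³/s² ≈ 2.366e+20 m³/s² = 2.366 × 10^20 m³/s².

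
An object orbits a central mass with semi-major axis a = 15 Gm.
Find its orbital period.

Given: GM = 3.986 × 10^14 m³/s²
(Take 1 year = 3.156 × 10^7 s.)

Convert to SI: a = 15 Gm = 1.5e+10 m.
Kepler's third law: T = 2π √(a³ / GM).
Substituting a = 1.5e+10 m and GM = 3.986e+14 m³/s²:
T = 2π √((1.5e+10)³ / 3.986e+14) s
T ≈ 5.782e+08 s = 18.32 years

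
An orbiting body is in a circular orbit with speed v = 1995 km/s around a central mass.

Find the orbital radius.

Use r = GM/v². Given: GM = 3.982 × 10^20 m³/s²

Convert to SI: v = 1995 km/s = 1.995e+06 m/s.
For a circular orbit, v² = GM / r, so r = GM / v².
r = 3.982e+20 / (1.995e+06)² m ≈ 1e+08 m = 100 Mm.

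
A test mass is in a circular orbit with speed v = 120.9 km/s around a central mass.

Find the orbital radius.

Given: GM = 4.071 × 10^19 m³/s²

Convert to SI: v = 120.9 km/s = 120900 m/s.
For a circular orbit, v² = GM / r, so r = GM / v².
r = 4.071e+19 / (120900)² m ≈ 2.785e+09 m = 2.785 Gm.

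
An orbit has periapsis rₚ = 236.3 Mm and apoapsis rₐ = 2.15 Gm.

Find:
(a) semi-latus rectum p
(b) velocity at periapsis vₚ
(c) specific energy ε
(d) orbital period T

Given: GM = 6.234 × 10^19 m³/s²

Convert to SI: rₚ = 236.3 Mm = 2.363e+08 m; rₐ = 2.15 Gm = 2.15e+09 m.
(a) From a = (rₚ + rₐ)/2 = 1.19315e+09 m and e = (rₐ − rₚ)/(rₐ + rₚ) = 0.801953, p = a(1 − e²) = 1.19315e+09 · (1 − (0.801953)²) ≈ 4.258e+08 m
(b) With a = (rₚ + rₐ)/2 = 1.19315e+09 m, vₚ = √(GM (2/rₚ − 1/a)) = √(6.234e+19 · (2/2.363e+08 − 1/1.19315e+09)) m/s ≈ 6.895e+05 m/s
(c) With a = (rₚ + rₐ)/2 = 1.19315e+09 m, ε = −GM/(2a) = −6.234e+19/(2 · 1.19315e+09) J/kg ≈ -2.612e+10 J/kg
(d) With a = (rₚ + rₐ)/2 = 1.19315e+09 m, T = 2π √(a³/GM) = 2π √((1.19315e+09)³/6.234e+19) s ≈ 3.28e+04 s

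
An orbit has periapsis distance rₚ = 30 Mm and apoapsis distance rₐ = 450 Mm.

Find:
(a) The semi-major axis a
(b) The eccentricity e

Convert to SI: rₚ = 30 Mm = 3e+07 m; rₐ = 450 Mm = 4.5e+08 m.
(a) a = (rₚ + rₐ) / 2 = (3e+07 + 4.5e+08) / 2 ≈ 2.4e+08 m = 240 Mm.
(b) e = (rₐ − rₚ) / (rₐ + rₚ) = (4.5e+08 − 3e+07) / (4.5e+08 + 3e+07) ≈ 0.875.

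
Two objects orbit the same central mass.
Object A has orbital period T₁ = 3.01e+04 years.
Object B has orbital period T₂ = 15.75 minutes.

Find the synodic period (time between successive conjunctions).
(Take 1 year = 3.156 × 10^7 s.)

Convert to SI: T₁ = 3.01e+04 years = 9.49956e+11 s; T₂ = 15.75 minutes = 945 s.
T_syn = |T₁ · T₂ / (T₁ − T₂)|.
T_syn = |9.49956e+11 · 945 / (9.49956e+11 − 945)| s ≈ 945 s = 15.75 minutes.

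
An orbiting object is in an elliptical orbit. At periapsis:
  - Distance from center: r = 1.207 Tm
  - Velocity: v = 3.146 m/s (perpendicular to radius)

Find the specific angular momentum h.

Convert to SI: r = 1.207 Tm = 1.207e+12 m.
With v perpendicular to r, h = r · v.
h = 1.207e+12 · 3.146 m²/s ≈ 3.797e+12 m²/s.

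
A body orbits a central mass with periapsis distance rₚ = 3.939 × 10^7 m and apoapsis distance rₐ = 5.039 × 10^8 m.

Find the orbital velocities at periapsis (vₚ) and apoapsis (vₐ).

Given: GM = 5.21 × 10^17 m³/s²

Use the vis-viva equation v² = GM(2/r − 1/a) with a = (rₚ + rₐ)/2 = (3.939e+07 + 5.039e+08)/2 = 2.71645e+08 m.
vₚ = √(GM · (2/rₚ − 1/a)) = √(5.21e+17 · (2/3.939e+07 − 1/2.71645e+08)) m/s ≈ 1.566e+05 m/s = 156.6 km/s.
vₐ = √(GM · (2/rₐ − 1/a)) = √(5.21e+17 · (2/5.039e+08 − 1/2.71645e+08)) m/s ≈ 1.224e+04 m/s = 12.24 km/s.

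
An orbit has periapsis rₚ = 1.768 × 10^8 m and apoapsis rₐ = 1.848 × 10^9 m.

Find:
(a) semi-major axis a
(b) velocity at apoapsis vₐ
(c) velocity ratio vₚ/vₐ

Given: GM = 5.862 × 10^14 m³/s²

(a) a = (rₚ + rₐ)/2 = (1.768e+08 + 1.848e+09)/2 ≈ 1.012e+09 m
(b) With a = (rₚ + rₐ)/2 = 1.0124e+09 m, vₐ = √(GM (2/rₐ − 1/a)) = √(5.862e+14 · (2/1.848e+09 − 1/1.0124e+09)) m/s ≈ 235.4 m/s
(c) Conservation of angular momentum (rₚvₚ = rₐvₐ) gives vₚ/vₐ = rₐ/rₚ = 1.848e+09/1.768e+08 ≈ 10.45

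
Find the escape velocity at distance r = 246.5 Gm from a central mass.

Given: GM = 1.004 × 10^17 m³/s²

Convert to SI: r = 246.5 Gm = 2.465e+11 m.
Escape velocity comes from setting total energy to zero: ½v² − GM/r = 0 ⇒ v_esc = √(2GM / r).
v_esc = √(2 · 1.004e+17 / 2.465e+11) m/s ≈ 902.6 m/s = 902.6 m/s.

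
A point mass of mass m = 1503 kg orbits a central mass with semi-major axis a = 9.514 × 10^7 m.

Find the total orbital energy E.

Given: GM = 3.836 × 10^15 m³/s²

E = −GMm / (2a).
E = −3.836e+15 · 1503 / (2 · 9.514e+07) J ≈ -3.03e+10 J = -30.3 GJ.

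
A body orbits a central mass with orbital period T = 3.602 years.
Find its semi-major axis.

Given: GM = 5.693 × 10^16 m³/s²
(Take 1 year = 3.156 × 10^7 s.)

Convert to SI: T = 3.602 years = 1.13679e+08 s.
Invert Kepler's third law: a = (GM · T² / (4π²))^(1/3).
Substituting T = 1.13679e+08 s and GM = 5.693e+16 m³/s²:
a = (5.693e+16 · (1.13679e+08)² / (4π²))^(1/3) m
a ≈ 2.651e+10 m = 26.51 Gm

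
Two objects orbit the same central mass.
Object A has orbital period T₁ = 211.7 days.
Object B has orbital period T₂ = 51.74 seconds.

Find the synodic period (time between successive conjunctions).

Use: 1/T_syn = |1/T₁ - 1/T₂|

Convert to SI: T₁ = 211.7 days = 1.82909e+07 s.
T_syn = |T₁ · T₂ / (T₁ − T₂)|.
T_syn = |1.82909e+07 · 51.74 / (1.82909e+07 − 51.74)| s ≈ 51.74 s = 51.74 seconds.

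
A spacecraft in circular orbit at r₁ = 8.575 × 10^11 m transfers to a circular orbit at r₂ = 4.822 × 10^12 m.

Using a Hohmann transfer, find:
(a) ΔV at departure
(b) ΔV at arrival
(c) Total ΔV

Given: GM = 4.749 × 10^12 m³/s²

Transfer semi-major axis: a_t = (r₁ + r₂)/2 = (8.575e+11 + 4.822e+12)/2 = 2.83975e+12 m.
Circular speeds: v₁ = √(GM/r₁) = 2.35334 m/s, v₂ = √(GM/r₂) = 0.992402 m/s.
Transfer speeds (vis-viva v² = GM(2/r − 1/a_t)): v₁ᵗ = 3.0666 m/s, v₂ᵗ = 0.545336 m/s.
(a) ΔV₁ = |v₁ᵗ − v₁| ≈ 0.7133 m/s = 0.7133 m/s.
(b) ΔV₂ = |v₂ − v₂ᵗ| ≈ 0.4471 m/s = 0.4471 m/s.
(c) ΔV_total = ΔV₁ + ΔV₂ ≈ 1.16 m/s = 1.16 m/s.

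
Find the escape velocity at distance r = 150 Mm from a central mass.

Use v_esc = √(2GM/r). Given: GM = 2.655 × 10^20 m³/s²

Convert to SI: r = 150 Mm = 1.5e+08 m.
Escape velocity comes from setting total energy to zero: ½v² − GM/r = 0 ⇒ v_esc = √(2GM / r).
v_esc = √(2 · 2.655e+20 / 1.5e+08) m/s ≈ 1.881e+06 m/s = 1881 km/s.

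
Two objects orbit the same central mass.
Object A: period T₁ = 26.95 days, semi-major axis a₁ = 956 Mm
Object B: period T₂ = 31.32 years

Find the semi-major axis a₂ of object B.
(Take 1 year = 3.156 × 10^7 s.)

Convert to SI: T₁ = 26.95 days = 2.32848e+06 s; a₁ = 956 Mm = 9.56e+08 m; T₂ = 31.32 years = 9.88459e+08 s.
Kepler's third law: (T₁/T₂)² = (a₁/a₂)³ ⇒ a₂ = a₁ · (T₂/T₁)^(2/3).
T₂/T₁ = 9.88459e+08 / 2.32848e+06 = 424.508.
a₂ = 9.56e+08 · (424.508)^(2/3) m ≈ 5.4e+10 m = 54 Gm.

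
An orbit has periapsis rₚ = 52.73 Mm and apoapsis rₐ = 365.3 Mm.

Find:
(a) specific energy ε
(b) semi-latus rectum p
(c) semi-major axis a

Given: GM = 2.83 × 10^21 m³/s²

Convert to SI: rₚ = 52.73 Mm = 5.273e+07 m; rₐ = 365.3 Mm = 3.653e+08 m.
(a) With a = (rₚ + rₐ)/2 = 2.09015e+08 m, ε = −GM/(2a) = −2.83e+21/(2 · 2.09015e+08) J/kg ≈ -6.77e+12 J/kg
(b) From a = (rₚ + rₐ)/2 = 2.09015e+08 m and e = (rₐ − rₚ)/(rₐ + rₚ) = 0.747721, p = a(1 − e²) = 2.09015e+08 · (1 − (0.747721)²) ≈ 9.216e+07 m
(c) a = (rₚ + rₐ)/2 = (5.273e+07 + 3.653e+08)/2 ≈ 2.09e+08 m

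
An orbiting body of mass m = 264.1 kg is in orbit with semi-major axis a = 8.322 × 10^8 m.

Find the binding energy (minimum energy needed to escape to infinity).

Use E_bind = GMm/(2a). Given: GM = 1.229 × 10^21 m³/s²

Total orbital energy is E = −GMm/(2a); binding energy is E_bind = −E = GMm/(2a).
E_bind = 1.229e+21 · 264.1 / (2 · 8.322e+08) J ≈ 1.95e+14 J = 195 TJ.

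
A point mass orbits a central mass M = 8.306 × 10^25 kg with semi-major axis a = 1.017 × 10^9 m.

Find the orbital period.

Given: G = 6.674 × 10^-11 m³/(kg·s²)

GM = G · M = 6.674e-11 · 8.306e+25 = 5.54342e+15 m³/s².
Kepler's third law: T = 2π √(a³ / GM).
Substituting a = 1.017e+09 m and GM = 5.54342e+15 m³/s²:
T = 2π √((1.017e+09)³ / 5.54342e+15) s
T ≈ 2.737e+06 s = 31.68 days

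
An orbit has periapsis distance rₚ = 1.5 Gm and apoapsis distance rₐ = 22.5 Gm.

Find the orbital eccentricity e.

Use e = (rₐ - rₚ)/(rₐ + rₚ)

Convert to SI: rₚ = 1.5 Gm = 1.5e+09 m; rₐ = 22.5 Gm = 2.25e+10 m.
e = (rₐ − rₚ) / (rₐ + rₚ).
e = (2.25e+10 − 1.5e+09) / (2.25e+10 + 1.5e+09) = 2.1e+10 / 2.4e+10 ≈ 0.875.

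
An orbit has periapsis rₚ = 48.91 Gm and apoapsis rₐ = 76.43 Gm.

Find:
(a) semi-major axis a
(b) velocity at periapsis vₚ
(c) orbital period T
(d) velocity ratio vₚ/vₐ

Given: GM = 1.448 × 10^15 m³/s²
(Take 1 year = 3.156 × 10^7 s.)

Convert to SI: rₚ = 48.91 Gm = 4.891e+10 m; rₐ = 76.43 Gm = 7.643e+10 m.
(a) a = (rₚ + rₐ)/2 = (4.891e+10 + 7.643e+10)/2 ≈ 6.267e+10 m
(b) With a = (rₚ + rₐ)/2 = 6.267e+10 m, vₚ = √(GM (2/rₚ − 1/a)) = √(1.448e+15 · (2/4.891e+10 − 1/6.267e+10)) m/s ≈ 190 m/s
(c) With a = (rₚ + rₐ)/2 = 6.267e+10 m, T = 2π √(a³/GM) = 2π √((6.267e+10)³/1.448e+15) s ≈ 2.591e+09 s
(d) Conservation of angular momentum (rₚvₚ = rₐvₐ) gives vₚ/vₐ = rₐ/rₚ = 7.643e+10/4.891e+10 ≈ 1.563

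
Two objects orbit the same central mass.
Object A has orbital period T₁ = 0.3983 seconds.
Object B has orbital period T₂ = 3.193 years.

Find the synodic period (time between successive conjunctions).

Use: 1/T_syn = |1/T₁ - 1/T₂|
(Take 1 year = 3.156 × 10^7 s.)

Convert to SI: T₂ = 3.193 years = 1.00771e+08 s.
T_syn = |T₁ · T₂ / (T₁ − T₂)|.
T_syn = |0.3983 · 1.00771e+08 / (0.3983 − 1.00771e+08)| s ≈ 0.3983 s = 0.3983 seconds.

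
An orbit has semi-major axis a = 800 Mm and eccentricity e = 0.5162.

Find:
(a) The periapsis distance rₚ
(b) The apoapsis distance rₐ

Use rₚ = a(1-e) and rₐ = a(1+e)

Convert to SI: a = 800 Mm = 8e+08 m.
(a) rₚ = a(1 − e) = 8e+08 · (1 − 0.5162) = 8e+08 · 0.4838 ≈ 3.87e+08 m = 387 Mm.
(b) rₐ = a(1 + e) = 8e+08 · (1 + 0.5162) = 8e+08 · 1.5162 ≈ 1.213e+09 m = 1.213 Gm.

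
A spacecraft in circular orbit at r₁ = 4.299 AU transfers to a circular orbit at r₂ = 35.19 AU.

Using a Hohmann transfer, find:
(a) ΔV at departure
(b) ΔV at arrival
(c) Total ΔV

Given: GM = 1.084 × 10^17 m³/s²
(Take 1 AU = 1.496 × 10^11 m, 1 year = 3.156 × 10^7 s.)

Convert to SI: r₁ = 4.299 AU = 6.4313e+11 m; r₂ = 35.19 AU = 5.26442e+12 m.
Transfer semi-major axis: a_t = (r₁ + r₂)/2 = (6.4313e+11 + 5.26442e+12)/2 = 2.95378e+12 m.
Circular speeds: v₁ = √(GM/r₁) = 410.549 m/s, v₂ = √(GM/r₂) = 143.496 m/s.
Transfer speeds (vis-viva v² = GM(2/r − 1/a_t)): v₁ᵗ = 548.09 m/s, v₂ᵗ = 66.9576 m/s.
(a) ΔV₁ = |v₁ᵗ − v₁| ≈ 137.5 m/s = 0.02902 AU/year.
(b) ΔV₂ = |v₂ − v₂ᵗ| ≈ 76.54 m/s = 0.01615 AU/year.
(c) ΔV_total = ΔV₁ + ΔV₂ ≈ 214.1 m/s = 0.04516 AU/year.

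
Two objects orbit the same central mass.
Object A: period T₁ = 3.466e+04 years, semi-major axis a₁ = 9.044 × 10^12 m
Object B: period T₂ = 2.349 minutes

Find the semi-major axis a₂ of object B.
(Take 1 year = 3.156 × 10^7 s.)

Convert to SI: T₁ = 3.466e+04 years = 1.09387e+12 s; T₂ = 2.349 minutes = 140.94 s.
Kepler's third law: (T₁/T₂)² = (a₁/a₂)³ ⇒ a₂ = a₁ · (T₂/T₁)^(2/3).
T₂/T₁ = 140.94 / 1.09387e+12 = 1.28845e-10.
a₂ = 9.044e+12 · (1.28845e-10)^(2/3) m ≈ 2.307e+06 m = 2.307 × 10^6 m.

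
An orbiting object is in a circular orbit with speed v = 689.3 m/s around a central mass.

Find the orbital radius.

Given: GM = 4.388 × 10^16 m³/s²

For a circular orbit, v² = GM / r, so r = GM / v².
r = 4.388e+16 / (689.3)² m ≈ 9.235e+10 m = 92.35 Gm.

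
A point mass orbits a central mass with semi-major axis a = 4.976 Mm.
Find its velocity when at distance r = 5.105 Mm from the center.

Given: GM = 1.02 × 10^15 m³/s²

Convert to SI: a = 4.976 Mm = 4.976e+06 m; r = 5.105 Mm = 5.105e+06 m.
Vis-viva: v = √(GM · (2/r − 1/a)).
2/r − 1/a = 2/5.105e+06 − 1/4.976e+06 = 1.90808e-07 m⁻¹.
v = √(1.02e+15 · 1.90808e-07) m/s ≈ 1.395e+04 m/s = 13.95 km/s.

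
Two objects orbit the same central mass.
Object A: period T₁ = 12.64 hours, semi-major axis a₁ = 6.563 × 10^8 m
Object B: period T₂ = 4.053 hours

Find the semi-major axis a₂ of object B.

Convert to SI: T₁ = 12.64 hours = 45504 s; T₂ = 4.053 hours = 14590.8 s.
Kepler's third law: (T₁/T₂)² = (a₁/a₂)³ ⇒ a₂ = a₁ · (T₂/T₁)^(2/3).
T₂/T₁ = 14590.8 / 45504 = 0.320649.
a₂ = 6.563e+08 · (0.320649)^(2/3) m ≈ 3.075e+08 m = 3.075 × 10^8 m.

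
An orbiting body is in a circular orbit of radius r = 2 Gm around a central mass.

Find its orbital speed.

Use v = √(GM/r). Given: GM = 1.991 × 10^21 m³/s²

Convert to SI: r = 2 Gm = 2e+09 m.
For a circular orbit, gravity supplies the centripetal force, so v = √(GM / r).
v = √(1.991e+21 / 2e+09) m/s ≈ 9.977e+05 m/s = 997.7 km/s.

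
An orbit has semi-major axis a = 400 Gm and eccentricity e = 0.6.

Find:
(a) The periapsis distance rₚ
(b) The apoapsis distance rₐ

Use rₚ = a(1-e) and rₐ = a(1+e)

Convert to SI: a = 400 Gm = 4e+11 m.
(a) rₚ = a(1 − e) = 4e+11 · (1 − 0.6) = 4e+11 · 0.4 ≈ 1.6e+11 m = 160 Gm.
(b) rₐ = a(1 + e) = 4e+11 · (1 + 0.6) = 4e+11 · 1.6 ≈ 6.4e+11 m = 640 Gm.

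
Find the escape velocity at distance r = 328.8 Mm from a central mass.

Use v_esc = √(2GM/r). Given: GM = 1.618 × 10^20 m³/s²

Convert to SI: r = 328.8 Mm = 3.288e+08 m.
Escape velocity comes from setting total energy to zero: ½v² − GM/r = 0 ⇒ v_esc = √(2GM / r).
v_esc = √(2 · 1.618e+20 / 3.288e+08) m/s ≈ 9.921e+05 m/s = 992.1 km/s.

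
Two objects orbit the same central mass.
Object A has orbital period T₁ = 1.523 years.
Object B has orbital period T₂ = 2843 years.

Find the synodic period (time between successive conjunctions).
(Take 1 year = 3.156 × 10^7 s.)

Convert to SI: T₁ = 1.523 years = 4.80659e+07 s; T₂ = 2843 years = 8.97251e+10 s.
T_syn = |T₁ · T₂ / (T₁ − T₂)|.
T_syn = |4.80659e+07 · 8.97251e+10 / (4.80659e+07 − 8.97251e+10)| s ≈ 4.809e+07 s = 1.524 years.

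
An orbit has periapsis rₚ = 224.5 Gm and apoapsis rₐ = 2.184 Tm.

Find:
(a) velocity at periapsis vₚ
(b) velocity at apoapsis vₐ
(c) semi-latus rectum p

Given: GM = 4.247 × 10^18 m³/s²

Convert to SI: rₚ = 224.5 Gm = 2.245e+11 m; rₐ = 2.184 Tm = 2.184e+12 m.
(a) With a = (rₚ + rₐ)/2 = 1.20425e+12 m, vₚ = √(GM (2/rₚ − 1/a)) = √(4.247e+18 · (2/2.245e+11 − 1/1.20425e+12)) m/s ≈ 5857 m/s
(b) With a = (rₚ + rₐ)/2 = 1.20425e+12 m, vₐ = √(GM (2/rₐ − 1/a)) = √(4.247e+18 · (2/2.184e+12 − 1/1.20425e+12)) m/s ≈ 602.1 m/s
(c) From a = (rₚ + rₐ)/2 = 1.20425e+12 m and e = (rₐ − rₚ)/(rₐ + rₚ) = 0.813577, p = a(1 − e²) = 1.20425e+12 · (1 − (0.813577)²) ≈ 4.071e+11 m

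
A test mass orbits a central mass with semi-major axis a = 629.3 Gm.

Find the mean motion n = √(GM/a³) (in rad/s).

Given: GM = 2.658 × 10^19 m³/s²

Convert to SI: a = 629.3 Gm = 6.293e+11 m.
n = √(GM / a³).
n = √(2.658e+19 / (6.293e+11)³) rad/s ≈ 1.033e-08 rad/s.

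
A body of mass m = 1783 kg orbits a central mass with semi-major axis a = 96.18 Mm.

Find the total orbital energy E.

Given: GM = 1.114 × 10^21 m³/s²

Convert to SI: a = 96.18 Mm = 9.618e+07 m.
E = −GMm / (2a).
E = −1.114e+21 · 1783 / (2 · 9.618e+07) J ≈ -1.033e+16 J = -10.33 PJ.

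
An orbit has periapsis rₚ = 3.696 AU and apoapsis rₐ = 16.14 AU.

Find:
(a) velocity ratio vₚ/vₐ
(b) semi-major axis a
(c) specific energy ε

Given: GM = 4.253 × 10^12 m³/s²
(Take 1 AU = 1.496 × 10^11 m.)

Convert to SI: rₚ = 3.696 AU = 5.52922e+11 m; rₐ = 16.14 AU = 2.41454e+12 m.
(a) Conservation of angular momentum (rₚvₚ = rₐvₐ) gives vₚ/vₐ = rₐ/rₚ = 2.41454e+12/5.52922e+11 ≈ 4.367
(b) a = (rₚ + rₐ)/2 = (5.52922e+11 + 2.41454e+12)/2 ≈ 1.484e+12 m
(c) With a = (rₚ + rₐ)/2 = 1.48373e+12 m, ε = −GM/(2a) = −4.253e+12/(2 · 1.48373e+12) J/kg ≈ -1.433 J/kg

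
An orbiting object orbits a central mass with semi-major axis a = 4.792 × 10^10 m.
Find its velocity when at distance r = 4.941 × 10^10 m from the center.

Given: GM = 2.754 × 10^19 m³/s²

Vis-viva: v = √(GM · (2/r − 1/a)).
2/r − 1/a = 2/4.941e+10 − 1/4.792e+10 = 1.96095e-11 m⁻¹.
v = √(2.754e+19 · 1.96095e-11) m/s ≈ 2.324e+04 m/s = 23.24 km/s.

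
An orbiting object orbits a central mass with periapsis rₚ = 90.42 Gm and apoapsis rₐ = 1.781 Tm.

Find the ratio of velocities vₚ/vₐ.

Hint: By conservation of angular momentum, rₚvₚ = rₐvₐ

Convert to SI: rₚ = 90.42 Gm = 9.042e+10 m; rₐ = 1.781 Tm = 1.781e+12 m.
Conservation of angular momentum gives rₚvₚ = rₐvₐ, so vₚ/vₐ = rₐ/rₚ.
vₚ/vₐ = 1.781e+12 / 9.042e+10 ≈ 19.7.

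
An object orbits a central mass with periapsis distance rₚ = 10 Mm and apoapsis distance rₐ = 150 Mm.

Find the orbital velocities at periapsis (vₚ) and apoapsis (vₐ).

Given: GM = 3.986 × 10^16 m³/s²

Convert to SI: rₚ = 10 Mm = 1e+07 m; rₐ = 150 Mm = 1.5e+08 m.
Use the vis-viva equation v² = GM(2/r − 1/a) with a = (rₚ + rₐ)/2 = (1e+07 + 1.5e+08)/2 = 8e+07 m.
vₚ = √(GM · (2/rₚ − 1/a)) = √(3.986e+16 · (2/1e+07 − 1/8e+07)) m/s ≈ 8.645e+04 m/s = 86.45 km/s.
vₐ = √(GM · (2/rₐ − 1/a)) = √(3.986e+16 · (2/1.5e+08 − 1/8e+07)) m/s ≈ 5763 m/s = 5.763 km/s.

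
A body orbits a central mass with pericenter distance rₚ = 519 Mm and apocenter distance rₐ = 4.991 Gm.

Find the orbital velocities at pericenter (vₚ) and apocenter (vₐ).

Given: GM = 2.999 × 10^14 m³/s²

Convert to SI: rₚ = 519 Mm = 5.19e+08 m; rₐ = 4.991 Gm = 4.991e+09 m.
Use the vis-viva equation v² = GM(2/r − 1/a) with a = (rₚ + rₐ)/2 = (5.19e+08 + 4.991e+09)/2 = 2.755e+09 m.
vₚ = √(GM · (2/rₚ − 1/a)) = √(2.999e+14 · (2/5.19e+08 − 1/2.755e+09)) m/s ≈ 1023 m/s = 1.023 km/s.
vₐ = √(GM · (2/rₐ − 1/a)) = √(2.999e+14 · (2/4.991e+09 − 1/2.755e+09)) m/s ≈ 106.4 m/s = 106.4 m/s.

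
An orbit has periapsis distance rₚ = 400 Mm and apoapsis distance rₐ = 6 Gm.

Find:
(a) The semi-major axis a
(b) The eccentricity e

Convert to SI: rₚ = 400 Mm = 4e+08 m; rₐ = 6 Gm = 6e+09 m.
(a) a = (rₚ + rₐ) / 2 = (4e+08 + 6e+09) / 2 ≈ 3.2e+09 m = 3.2 Gm.
(b) e = (rₐ − rₚ) / (rₐ + rₚ) = (6e+09 − 4e+08) / (6e+09 + 4e+08) ≈ 0.875.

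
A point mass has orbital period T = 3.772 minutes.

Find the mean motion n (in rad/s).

Convert to SI: T = 3.772 minutes = 226.32 s.
n = 2π / T.
n = 2π / 226.32 s ≈ 0.02776 rad/s.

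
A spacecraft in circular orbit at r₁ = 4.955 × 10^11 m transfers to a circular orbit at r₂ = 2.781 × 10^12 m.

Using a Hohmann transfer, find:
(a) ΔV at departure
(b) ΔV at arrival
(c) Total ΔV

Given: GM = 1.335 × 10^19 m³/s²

Transfer semi-major axis: a_t = (r₁ + r₂)/2 = (4.955e+11 + 2.781e+12)/2 = 1.63825e+12 m.
Circular speeds: v₁ = √(GM/r₁) = 5190.61 m/s, v₂ = √(GM/r₂) = 2190.99 m/s.
Transfer speeds (vis-viva v² = GM(2/r − 1/a_t)): v₁ᵗ = 6762.84 m/s, v₂ᵗ = 1204.96 m/s.
(a) ΔV₁ = |v₁ᵗ − v₁| ≈ 1572 m/s = 1.572 km/s.
(b) ΔV₂ = |v₂ − v₂ᵗ| ≈ 986 m/s = 986 m/s.
(c) ΔV_total = ΔV₁ + ΔV₂ ≈ 2558 m/s = 2.558 km/s.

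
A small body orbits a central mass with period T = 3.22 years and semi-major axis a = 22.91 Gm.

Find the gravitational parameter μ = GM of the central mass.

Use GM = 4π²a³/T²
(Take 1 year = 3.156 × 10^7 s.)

Convert to SI: T = 3.22 years = 1.01623e+08 s; a = 22.91 Gm = 2.291e+10 m.
GM = 4π² · a³ / T².
GM = 4π² · (2.291e+10)³ / (1.01623e+08)² m³/s² ≈ 4.597e+16 m³/s² = 4.597 × 10^16 m³/s².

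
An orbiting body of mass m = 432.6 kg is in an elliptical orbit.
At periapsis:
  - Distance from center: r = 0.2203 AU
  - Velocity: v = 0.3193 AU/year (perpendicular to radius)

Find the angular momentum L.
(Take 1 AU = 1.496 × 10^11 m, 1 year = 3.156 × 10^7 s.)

Convert to SI: r = 0.2203 AU = 3.29569e+10 m; v = 0.3193 AU/year = 1513.54 m/s.
Since v is perpendicular to r, L = m · v · r.
L = 432.6 · 1513.54 · 3.29569e+10 kg·m²/s ≈ 2.158e+16 kg·m²/s.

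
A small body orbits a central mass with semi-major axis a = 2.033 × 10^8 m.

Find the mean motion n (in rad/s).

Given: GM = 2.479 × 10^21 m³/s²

n = √(GM / a³).
n = √(2.479e+21 / (2.033e+08)³) rad/s ≈ 0.01718 rad/s.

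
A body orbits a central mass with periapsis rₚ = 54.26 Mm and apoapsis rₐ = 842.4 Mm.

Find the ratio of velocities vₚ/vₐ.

Convert to SI: rₚ = 54.26 Mm = 5.426e+07 m; rₐ = 842.4 Mm = 8.424e+08 m.
Conservation of angular momentum gives rₚvₚ = rₐvₐ, so vₚ/vₐ = rₐ/rₚ.
vₚ/vₐ = 8.424e+08 / 5.426e+07 ≈ 15.53.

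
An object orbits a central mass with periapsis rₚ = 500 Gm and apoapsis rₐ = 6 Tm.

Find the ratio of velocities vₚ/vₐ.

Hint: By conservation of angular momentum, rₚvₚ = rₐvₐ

Convert to SI: rₚ = 500 Gm = 5e+11 m; rₐ = 6 Tm = 6e+12 m.
Conservation of angular momentum gives rₚvₚ = rₐvₐ, so vₚ/vₐ = rₐ/rₚ.
vₚ/vₐ = 6e+12 / 5e+11 ≈ 12.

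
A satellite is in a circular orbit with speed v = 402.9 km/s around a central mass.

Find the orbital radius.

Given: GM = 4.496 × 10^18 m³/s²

Convert to SI: v = 402.9 km/s = 402900 m/s.
For a circular orbit, v² = GM / r, so r = GM / v².
r = 4.496e+18 / (402900)² m ≈ 2.77e+07 m = 27.7 Mm.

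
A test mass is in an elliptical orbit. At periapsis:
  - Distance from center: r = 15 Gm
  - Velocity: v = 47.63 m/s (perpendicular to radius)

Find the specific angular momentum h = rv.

Convert to SI: r = 15 Gm = 1.5e+10 m.
With v perpendicular to r, h = r · v.
h = 1.5e+10 · 47.63 m²/s ≈ 7.144e+11 m²/s.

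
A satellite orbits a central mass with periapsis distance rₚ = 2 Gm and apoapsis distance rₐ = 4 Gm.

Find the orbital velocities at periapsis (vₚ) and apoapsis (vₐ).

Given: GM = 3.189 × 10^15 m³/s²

Convert to SI: rₚ = 2 Gm = 2e+09 m; rₐ = 4 Gm = 4e+09 m.
Use the vis-viva equation v² = GM(2/r − 1/a) with a = (rₚ + rₐ)/2 = (2e+09 + 4e+09)/2 = 3e+09 m.
vₚ = √(GM · (2/rₚ − 1/a)) = √(3.189e+15 · (2/2e+09 − 1/3e+09)) m/s ≈ 1458 m/s = 1.458 km/s.
vₐ = √(GM · (2/rₐ − 1/a)) = √(3.189e+15 · (2/4e+09 − 1/3e+09)) m/s ≈ 729 m/s = 729 m/s.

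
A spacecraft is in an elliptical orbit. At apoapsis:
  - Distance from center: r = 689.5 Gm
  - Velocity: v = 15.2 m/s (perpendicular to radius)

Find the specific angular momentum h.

Convert to SI: r = 689.5 Gm = 6.895e+11 m.
With v perpendicular to r, h = r · v.
h = 6.895e+11 · 15.2 m²/s ≈ 1.048e+13 m²/s.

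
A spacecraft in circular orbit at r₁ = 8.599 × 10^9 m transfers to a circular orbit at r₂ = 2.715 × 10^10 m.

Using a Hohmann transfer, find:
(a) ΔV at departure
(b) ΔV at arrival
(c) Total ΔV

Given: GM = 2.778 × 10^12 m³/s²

Transfer semi-major axis: a_t = (r₁ + r₂)/2 = (8.599e+09 + 2.715e+10)/2 = 1.78745e+10 m.
Circular speeds: v₁ = √(GM/r₁) = 17.9739 m/s, v₂ = √(GM/r₂) = 10.1154 m/s.
Transfer speeds (vis-viva v² = GM(2/r − 1/a_t)): v₁ᵗ = 22.1519 m/s, v₂ᵗ = 7.01598 m/s.
(a) ΔV₁ = |v₁ᵗ − v₁| ≈ 4.178 m/s = 4.178 m/s.
(b) ΔV₂ = |v₂ − v₂ᵗ| ≈ 3.099 m/s = 3.099 m/s.
(c) ΔV_total = ΔV₁ + ΔV₂ ≈ 7.277 m/s = 7.277 m/s.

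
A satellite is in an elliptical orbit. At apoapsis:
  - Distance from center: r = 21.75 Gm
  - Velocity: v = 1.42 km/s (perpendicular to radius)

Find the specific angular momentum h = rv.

Convert to SI: r = 21.75 Gm = 2.175e+10 m; v = 1.42 km/s = 1420 m/s.
With v perpendicular to r, h = r · v.
h = 2.175e+10 · 1420 m²/s ≈ 3.088e+13 m²/s.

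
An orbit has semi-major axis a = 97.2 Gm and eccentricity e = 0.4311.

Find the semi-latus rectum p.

Convert to SI: a = 97.2 Gm = 9.72e+10 m.
p = a (1 − e²).
p = 9.72e+10 · (1 − (0.4311)²) = 9.72e+10 · 0.814153 ≈ 7.914e+10 m = 79.14 Gm.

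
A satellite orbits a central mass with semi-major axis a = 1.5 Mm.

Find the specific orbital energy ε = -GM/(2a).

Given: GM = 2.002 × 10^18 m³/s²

Convert to SI: a = 1.5 Mm = 1.5e+06 m.
ε = −GM / (2a).
ε = −2.002e+18 / (2 · 1.5e+06) J/kg ≈ -6.673e+11 J/kg = -667.3 GJ/kg.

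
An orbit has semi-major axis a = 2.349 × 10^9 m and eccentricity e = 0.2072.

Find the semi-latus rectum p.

p = a (1 − e²).
p = 2.349e+09 · (1 − (0.2072)²) = 2.349e+09 · 0.957068 ≈ 2.248e+09 m = 2.248 × 10^9 m.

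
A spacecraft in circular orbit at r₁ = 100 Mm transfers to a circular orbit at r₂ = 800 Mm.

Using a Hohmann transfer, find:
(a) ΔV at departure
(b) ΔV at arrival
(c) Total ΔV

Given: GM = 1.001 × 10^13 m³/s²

Convert to SI: r₁ = 100 Mm = 1e+08 m; r₂ = 800 Mm = 8e+08 m.
Transfer semi-major axis: a_t = (r₁ + r₂)/2 = (1e+08 + 8e+08)/2 = 4.5e+08 m.
Circular speeds: v₁ = √(GM/r₁) = 316.386 m/s, v₂ = √(GM/r₂) = 111.859 m/s.
Transfer speeds (vis-viva v² = GM(2/r − 1/a_t)): v₁ᵗ = 421.848 m/s, v₂ᵗ = 52.731 m/s.
(a) ΔV₁ = |v₁ᵗ − v₁| ≈ 105.5 m/s = 105.5 m/s.
(b) ΔV₂ = |v₂ − v₂ᵗ| ≈ 59.13 m/s = 59.13 m/s.
(c) ΔV_total = ΔV₁ + ΔV₂ ≈ 164.6 m/s = 164.6 m/s.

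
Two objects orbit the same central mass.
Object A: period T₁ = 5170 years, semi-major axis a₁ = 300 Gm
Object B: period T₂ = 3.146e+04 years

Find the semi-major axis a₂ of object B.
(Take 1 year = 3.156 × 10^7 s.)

Convert to SI: T₁ = 5170 years = 1.63165e+11 s; a₁ = 300 Gm = 3e+11 m; T₂ = 3.146e+04 years = 9.92878e+11 s.
Kepler's third law: (T₁/T₂)² = (a₁/a₂)³ ⇒ a₂ = a₁ · (T₂/T₁)^(2/3).
T₂/T₁ = 9.92878e+11 / 1.63165e+11 = 6.08511.
a₂ = 3e+11 · (6.08511)^(2/3) m ≈ 9.999e+11 m = 999.9 Gm.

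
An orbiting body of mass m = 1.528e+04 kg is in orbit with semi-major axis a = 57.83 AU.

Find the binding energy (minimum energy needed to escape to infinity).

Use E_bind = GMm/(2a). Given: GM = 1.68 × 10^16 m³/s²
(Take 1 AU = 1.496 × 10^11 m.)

Convert to SI: a = 57.83 AU = 8.65137e+12 m.
Total orbital energy is E = −GMm/(2a); binding energy is E_bind = −E = GMm/(2a).
E_bind = 1.68e+16 · 1.528e+04 / (2 · 8.65137e+12) J ≈ 1.484e+07 J = 14.84 MJ.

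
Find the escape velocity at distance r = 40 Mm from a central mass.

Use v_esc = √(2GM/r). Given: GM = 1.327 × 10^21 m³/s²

Convert to SI: r = 40 Mm = 4e+07 m.
Escape velocity comes from setting total energy to zero: ½v² − GM/r = 0 ⇒ v_esc = √(2GM / r).
v_esc = √(2 · 1.327e+21 / 4e+07) m/s ≈ 8.146e+06 m/s = 8146 km/s.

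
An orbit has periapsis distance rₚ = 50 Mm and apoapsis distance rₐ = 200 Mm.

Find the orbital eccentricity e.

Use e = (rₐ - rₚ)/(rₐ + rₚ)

Convert to SI: rₚ = 50 Mm = 5e+07 m; rₐ = 200 Mm = 2e+08 m.
e = (rₐ − rₚ) / (rₐ + rₚ).
e = (2e+08 − 5e+07) / (2e+08 + 5e+07) = 1.5e+08 / 2.5e+08 ≈ 0.6.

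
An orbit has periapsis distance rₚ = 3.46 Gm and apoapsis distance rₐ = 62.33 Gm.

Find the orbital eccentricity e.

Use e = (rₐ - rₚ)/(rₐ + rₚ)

Convert to SI: rₚ = 3.46 Gm = 3.46e+09 m; rₐ = 62.33 Gm = 6.233e+10 m.
e = (rₐ − rₚ) / (rₐ + rₚ).
e = (6.233e+10 − 3.46e+09) / (6.233e+10 + 3.46e+09) = 5.887e+10 / 6.579e+10 ≈ 0.8948.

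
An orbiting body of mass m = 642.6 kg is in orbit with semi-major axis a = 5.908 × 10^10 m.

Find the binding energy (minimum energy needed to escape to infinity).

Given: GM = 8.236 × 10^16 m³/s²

Total orbital energy is E = −GMm/(2a); binding energy is E_bind = −E = GMm/(2a).
E_bind = 8.236e+16 · 642.6 / (2 · 5.908e+10) J ≈ 4.479e+08 J = 447.9 MJ.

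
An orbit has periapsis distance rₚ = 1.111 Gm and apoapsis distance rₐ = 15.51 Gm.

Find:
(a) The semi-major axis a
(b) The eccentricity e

Convert to SI: rₚ = 1.111 Gm = 1.111e+09 m; rₐ = 15.51 Gm = 1.551e+10 m.
(a) a = (rₚ + rₐ) / 2 = (1.111e+09 + 1.551e+10) / 2 ≈ 8.31e+09 m = 8.31 Gm.
(b) e = (rₐ − rₚ) / (rₐ + rₚ) = (1.551e+10 − 1.111e+09) / (1.551e+10 + 1.111e+09) ≈ 0.8663.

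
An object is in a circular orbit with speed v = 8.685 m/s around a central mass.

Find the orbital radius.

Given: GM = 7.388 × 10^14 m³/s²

For a circular orbit, v² = GM / r, so r = GM / v².
r = 7.388e+14 / (8.685)² m ≈ 9.795e+12 m = 9.795 Tm.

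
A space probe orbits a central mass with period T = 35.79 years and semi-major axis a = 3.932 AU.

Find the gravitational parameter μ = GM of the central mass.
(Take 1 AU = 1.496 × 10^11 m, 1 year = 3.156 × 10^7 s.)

Convert to SI: T = 35.79 years = 1.12953e+09 s; a = 3.932 AU = 5.88227e+11 m.
GM = 4π² · a³ / T².
GM = 4π² · (5.88227e+11)³ / (1.12953e+09)² m³/s² ≈ 6.298e+18 m³/s² = 6.298 × 10^18 m³/s².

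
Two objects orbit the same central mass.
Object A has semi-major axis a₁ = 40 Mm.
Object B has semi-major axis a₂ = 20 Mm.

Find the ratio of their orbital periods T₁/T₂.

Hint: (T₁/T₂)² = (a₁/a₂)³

Convert to SI: a₁ = 40 Mm = 4e+07 m; a₂ = 20 Mm = 2e+07 m.
From Kepler's third law, (T₁/T₂)² = (a₁/a₂)³, so T₁/T₂ = (a₁/a₂)^(3/2).
a₁/a₂ = 4e+07 / 2e+07 = 2.
T₁/T₂ = (2)^(3/2) ≈ 2.828.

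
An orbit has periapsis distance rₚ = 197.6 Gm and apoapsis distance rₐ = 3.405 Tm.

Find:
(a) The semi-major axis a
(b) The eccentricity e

Convert to SI: rₚ = 197.6 Gm = 1.976e+11 m; rₐ = 3.405 Tm = 3.405e+12 m.
(a) a = (rₚ + rₐ) / 2 = (1.976e+11 + 3.405e+12) / 2 ≈ 1.801e+12 m = 1.801 Tm.
(b) e = (rₐ − rₚ) / (rₐ + rₚ) = (3.405e+12 − 1.976e+11) / (3.405e+12 + 1.976e+11) ≈ 0.8903.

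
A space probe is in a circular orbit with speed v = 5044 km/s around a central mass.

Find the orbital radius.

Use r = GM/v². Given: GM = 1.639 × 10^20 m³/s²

Convert to SI: v = 5044 km/s = 5.044e+06 m/s.
For a circular orbit, v² = GM / r, so r = GM / v².
r = 1.639e+20 / (5.044e+06)² m ≈ 6.442e+06 m = 6.442 × 10^6 m.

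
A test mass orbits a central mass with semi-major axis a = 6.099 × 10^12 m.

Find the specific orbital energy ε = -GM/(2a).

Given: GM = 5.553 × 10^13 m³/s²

ε = −GM / (2a).
ε = −5.553e+13 / (2 · 6.099e+12) J/kg ≈ -4.552 J/kg = -4.552 J/kg.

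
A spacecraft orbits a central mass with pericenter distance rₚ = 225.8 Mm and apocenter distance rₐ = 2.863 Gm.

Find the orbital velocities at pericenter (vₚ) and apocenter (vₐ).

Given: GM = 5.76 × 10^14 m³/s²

Convert to SI: rₚ = 225.8 Mm = 2.258e+08 m; rₐ = 2.863 Gm = 2.863e+09 m.
Use the vis-viva equation v² = GM(2/r − 1/a) with a = (rₚ + rₐ)/2 = (2.258e+08 + 2.863e+09)/2 = 1.5444e+09 m.
vₚ = √(GM · (2/rₚ − 1/a)) = √(5.76e+14 · (2/2.258e+08 − 1/1.5444e+09)) m/s ≈ 2175 m/s = 2.175 km/s.
vₐ = √(GM · (2/rₐ − 1/a)) = √(5.76e+14 · (2/2.863e+09 − 1/1.5444e+09)) m/s ≈ 171.5 m/s = 171.5 m/s.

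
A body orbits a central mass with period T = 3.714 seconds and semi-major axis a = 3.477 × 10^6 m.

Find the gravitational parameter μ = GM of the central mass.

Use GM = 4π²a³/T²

GM = 4π² · a³ / T².
GM = 4π² · (3.477e+06)³ / (3.714)² m³/s² ≈ 1.203e+20 m³/s² = 1.203 × 10^20 m³/s².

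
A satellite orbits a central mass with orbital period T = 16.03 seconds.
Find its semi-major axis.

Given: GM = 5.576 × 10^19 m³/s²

Invert Kepler's third law: a = (GM · T² / (4π²))^(1/3).
Substituting T = 16.03 s and GM = 5.576e+19 m³/s²:
a = (5.576e+19 · (16.03)² / (4π²))^(1/3) m
a ≈ 7.133e+06 m = 7.133 × 10^6 m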